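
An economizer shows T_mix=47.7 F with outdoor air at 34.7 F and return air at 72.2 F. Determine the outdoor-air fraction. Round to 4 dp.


frac = (47.7 - 72.2) / (34.7 - 72.2) = 0.6533

0.6533


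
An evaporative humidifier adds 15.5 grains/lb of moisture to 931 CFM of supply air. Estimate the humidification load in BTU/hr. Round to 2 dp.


Q = 0.68 * 931 * 15.5 = 9812.74 BTU/hr

9812.74 BTU/hr


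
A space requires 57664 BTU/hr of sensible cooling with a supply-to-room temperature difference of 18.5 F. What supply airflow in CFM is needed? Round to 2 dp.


CFM = 57664 / (1.08 * 18.5) = 2886.09

2886.09 CFM


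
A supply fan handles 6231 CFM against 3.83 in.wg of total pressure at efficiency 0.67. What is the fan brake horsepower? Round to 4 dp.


BHP = 6231 * 3.83 / (6356 * 0.67) = 5.6040 hp

5.6040 hp


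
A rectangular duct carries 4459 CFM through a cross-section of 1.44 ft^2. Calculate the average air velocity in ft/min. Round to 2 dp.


V = 4459 / 1.44 = 3096.53 ft/min

3096.53 ft/min


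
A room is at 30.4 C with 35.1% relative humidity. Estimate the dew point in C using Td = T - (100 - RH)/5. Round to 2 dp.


Td = 30.4 - (100-35.1)/5 = 17.42 C

17.42 C


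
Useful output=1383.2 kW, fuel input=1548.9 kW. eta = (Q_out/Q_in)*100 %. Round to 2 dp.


eta = (1383.2/1548.9)*100 = 89.30 %

89.30 %


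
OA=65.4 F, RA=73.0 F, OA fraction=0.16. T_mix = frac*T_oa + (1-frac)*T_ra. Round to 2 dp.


T_mix = 0.16*65.4 + 0.84*73.0 = 71.78 F

71.78 F


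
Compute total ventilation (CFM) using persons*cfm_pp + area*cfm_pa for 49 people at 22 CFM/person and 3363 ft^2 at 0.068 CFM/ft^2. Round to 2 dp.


Total = 49*22 + 3363*0.068 = 1306.68 CFM

1306.68 CFM


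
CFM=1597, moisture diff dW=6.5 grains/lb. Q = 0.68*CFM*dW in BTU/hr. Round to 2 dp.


Q = 0.68 * 1597 * 6.5 = 7058.74 BTU/hr

7058.74 BTU/hr


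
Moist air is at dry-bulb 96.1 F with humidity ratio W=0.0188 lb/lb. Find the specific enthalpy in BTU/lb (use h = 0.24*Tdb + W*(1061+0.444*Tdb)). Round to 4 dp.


h = 0.24*96.1 + 0.0188*(1061+0.444*96.1) = 43.8130 BTU/lb

43.8130 BTU/lb


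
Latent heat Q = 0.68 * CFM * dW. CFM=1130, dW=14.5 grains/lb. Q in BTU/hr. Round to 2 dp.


Q = 0.68 * 1130 * 14.5 = 11141.80 BTU/hr

11141.80 BTU/hr


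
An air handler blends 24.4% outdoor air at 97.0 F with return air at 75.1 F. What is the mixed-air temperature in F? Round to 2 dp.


T_mix = 75.1 + (24.4/100)*(97.0-75.1) = 80.44 F

80.44 F


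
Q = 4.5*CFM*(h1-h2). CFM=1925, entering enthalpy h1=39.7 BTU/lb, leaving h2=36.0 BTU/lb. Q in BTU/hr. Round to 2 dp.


Q = 4.5 * 1925 * (39.7 - 36.0) = 32051.25 BTU/hr

32051.25 BTU/hr


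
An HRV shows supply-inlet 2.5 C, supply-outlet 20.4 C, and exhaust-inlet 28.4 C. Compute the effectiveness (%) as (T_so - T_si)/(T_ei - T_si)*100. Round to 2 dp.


eff = (20.4-2.5)/(28.4-2.5)*100 = 69.11 %

69.11 %


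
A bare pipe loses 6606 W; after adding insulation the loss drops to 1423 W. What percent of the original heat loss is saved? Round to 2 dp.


Savings = ((6606-1423)/6606)*100 = 78.46 %

78.46 %


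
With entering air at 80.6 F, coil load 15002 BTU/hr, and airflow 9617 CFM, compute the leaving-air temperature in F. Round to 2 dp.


dT = 15002/(1.08*9617) = 1.4444
T_leave = 80.6 - 1.4444 = 79.16 F

79.16 F


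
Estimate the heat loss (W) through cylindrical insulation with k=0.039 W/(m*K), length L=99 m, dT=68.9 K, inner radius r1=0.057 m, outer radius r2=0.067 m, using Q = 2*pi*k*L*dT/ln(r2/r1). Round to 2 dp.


Q = 2*pi*0.039*99*68.9/ln(0.067/0.057) = 10340.62 W

10340.62 W


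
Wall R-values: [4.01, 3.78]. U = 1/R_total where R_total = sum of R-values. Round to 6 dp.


R_total = 4.01 + 3.78 = 7.79
U = 1/7.79 = 0.128370

0.128370


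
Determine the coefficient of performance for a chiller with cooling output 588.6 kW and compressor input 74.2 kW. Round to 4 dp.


COP = 588.6 / 74.2 = 7.9326

7.9326


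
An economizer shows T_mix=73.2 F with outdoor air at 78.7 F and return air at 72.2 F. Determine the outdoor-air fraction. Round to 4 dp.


frac = (73.2 - 72.2) / (78.7 - 72.2) = 0.1538

0.1538


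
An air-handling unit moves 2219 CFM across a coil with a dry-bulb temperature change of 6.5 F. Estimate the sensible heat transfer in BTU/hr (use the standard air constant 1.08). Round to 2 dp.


Q = 1.08 * 2219 * 6.5 = 15577.38 BTU/hr

15577.38 BTU/hr


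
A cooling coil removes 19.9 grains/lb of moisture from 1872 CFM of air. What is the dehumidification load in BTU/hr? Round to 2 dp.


Q = 0.68 * 1872 * 19.9 = 25331.90 BTU/hr

25331.90 BTU/hr


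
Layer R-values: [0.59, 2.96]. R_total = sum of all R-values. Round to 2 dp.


R_total = 0.59 + 2.96 = 3.55

3.55


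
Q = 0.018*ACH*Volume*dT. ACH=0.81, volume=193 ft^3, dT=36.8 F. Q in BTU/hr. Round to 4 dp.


Q = 0.018 * 0.81 * 193 * 36.8 = 103.5530 BTU/hr

103.5530 BTU/hr


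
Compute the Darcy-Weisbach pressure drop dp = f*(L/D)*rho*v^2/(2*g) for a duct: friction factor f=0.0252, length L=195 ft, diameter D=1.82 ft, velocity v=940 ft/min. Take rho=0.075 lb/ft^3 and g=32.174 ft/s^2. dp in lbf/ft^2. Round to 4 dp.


v_fps = 940/60 = 15.6667 ft/s
dp = 0.0252*(195/1.82)*0.075*15.6667^2/(2*32.174) = 0.7724 lbf/ft^2

0.7724 lbf/ft^2


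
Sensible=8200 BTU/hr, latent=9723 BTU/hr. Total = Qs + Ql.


Qt = 8200 + 9723 = 17923 BTU/hr

17923 BTU/hr


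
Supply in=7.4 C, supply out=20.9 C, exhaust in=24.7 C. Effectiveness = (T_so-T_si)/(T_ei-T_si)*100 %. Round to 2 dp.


eff = (20.9-7.4)/(24.7-7.4)*100 = 78.03 %

78.03 %


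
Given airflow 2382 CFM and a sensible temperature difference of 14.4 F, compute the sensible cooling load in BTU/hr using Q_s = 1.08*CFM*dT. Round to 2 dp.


Q = 1.08 * 2382 * 14.4 = 37044.86 BTU/hr

37044.86 BTU/hr


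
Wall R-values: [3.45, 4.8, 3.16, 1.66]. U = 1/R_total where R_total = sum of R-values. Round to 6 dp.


R_total = 3.45 + 4.8 + 3.16 + 1.66 = 13.07
U = 1/13.07 = 0.076511

0.076511


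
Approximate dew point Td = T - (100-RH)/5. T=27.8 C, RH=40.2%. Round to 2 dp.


Td = 27.8 - (100-40.2)/5 = 15.84 C

15.84 C


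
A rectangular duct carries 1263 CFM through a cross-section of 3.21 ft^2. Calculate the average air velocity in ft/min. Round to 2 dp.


V = 1263 / 3.21 = 393.46 ft/min

393.46 ft/min


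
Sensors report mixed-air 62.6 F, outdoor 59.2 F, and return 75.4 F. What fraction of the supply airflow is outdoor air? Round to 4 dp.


frac = (62.6 - 75.4) / (59.2 - 75.4) = 0.7901

0.7901


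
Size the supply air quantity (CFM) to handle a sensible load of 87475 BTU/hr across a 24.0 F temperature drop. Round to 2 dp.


CFM = 87475 / (1.08 * 24.0) = 3374.81

3374.81 CFM


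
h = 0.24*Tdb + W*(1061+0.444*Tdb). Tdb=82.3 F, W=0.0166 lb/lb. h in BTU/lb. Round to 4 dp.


h = 0.24*82.3 + 0.0166*(1061+0.444*82.3) = 37.9712 BTU/lb

37.9712 BTU/lb


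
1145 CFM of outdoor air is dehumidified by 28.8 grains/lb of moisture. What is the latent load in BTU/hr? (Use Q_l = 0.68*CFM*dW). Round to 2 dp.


Q = 0.68 * 1145 * 28.8 = 22423.68 BTU/hr

22423.68 BTU/hr


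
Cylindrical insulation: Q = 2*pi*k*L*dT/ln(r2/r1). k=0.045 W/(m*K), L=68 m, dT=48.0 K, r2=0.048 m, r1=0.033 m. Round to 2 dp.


Q = 2*pi*0.045*68*48.0/ln(0.048/0.033) = 2463.01 W

2463.01 W


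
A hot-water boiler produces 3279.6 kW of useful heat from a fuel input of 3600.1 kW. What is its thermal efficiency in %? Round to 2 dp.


eta = (3279.6/3600.1)*100 = 91.10 %

91.10 %


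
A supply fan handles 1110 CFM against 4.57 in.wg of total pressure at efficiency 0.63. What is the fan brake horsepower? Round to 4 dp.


BHP = 1110 * 4.57 / (6356 * 0.63) = 1.2668 hp

1.2668 hp


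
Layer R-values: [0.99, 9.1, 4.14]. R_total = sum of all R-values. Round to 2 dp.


R_total = 0.99 + 9.1 + 4.14 = 14.23

14.23


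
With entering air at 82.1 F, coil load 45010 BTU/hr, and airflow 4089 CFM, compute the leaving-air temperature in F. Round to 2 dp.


dT = 45010/(1.08*4089) = 10.1922
T_leave = 82.1 - 10.1922 = 71.91 F

71.91 F


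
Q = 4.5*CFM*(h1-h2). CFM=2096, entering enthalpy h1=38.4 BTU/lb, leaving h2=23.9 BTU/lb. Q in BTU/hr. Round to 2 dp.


Q = 4.5 * 2096 * (38.4 - 23.9) = 136764.00 BTU/hr

136764.00 BTU/hr


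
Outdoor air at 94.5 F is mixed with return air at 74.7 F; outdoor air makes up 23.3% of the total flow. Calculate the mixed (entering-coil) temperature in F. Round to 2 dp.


T_mix = 74.7 + (23.3/100)*(94.5-74.7) = 79.31 F

79.31 F


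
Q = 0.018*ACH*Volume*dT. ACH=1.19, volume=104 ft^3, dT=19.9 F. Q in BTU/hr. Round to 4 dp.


Q = 0.018 * 1.19 * 104 * 19.9 = 44.3308 BTU/hr

44.3308 BTU/hr


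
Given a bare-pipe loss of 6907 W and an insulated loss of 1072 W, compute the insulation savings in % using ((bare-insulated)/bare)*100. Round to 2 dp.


Savings = ((6907-1072)/6907)*100 = 84.48 %

84.48 %


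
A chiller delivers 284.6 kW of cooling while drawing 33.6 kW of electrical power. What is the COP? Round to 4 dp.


COP = 284.6 / 33.6 = 8.4702

8.4702


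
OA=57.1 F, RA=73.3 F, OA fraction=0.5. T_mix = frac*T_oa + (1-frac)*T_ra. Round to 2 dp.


T_mix = 0.5*57.1 + 0.5*73.3 = 65.20 F

65.20 F


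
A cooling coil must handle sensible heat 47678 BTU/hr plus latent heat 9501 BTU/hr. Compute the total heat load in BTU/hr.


Qt = 47678 + 9501 = 57179 BTU/hr

57179 BTU/hr


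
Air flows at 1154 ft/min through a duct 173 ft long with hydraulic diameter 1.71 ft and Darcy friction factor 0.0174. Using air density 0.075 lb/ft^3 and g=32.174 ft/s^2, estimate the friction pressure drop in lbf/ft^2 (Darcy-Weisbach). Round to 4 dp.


v_fps = 1154/60 = 19.2333 ft/s
dp = 0.0174*(173/1.71)*0.075*19.2333^2/(2*32.174) = 0.7590 lbf/ft^2

0.7590 lbf/ft^2


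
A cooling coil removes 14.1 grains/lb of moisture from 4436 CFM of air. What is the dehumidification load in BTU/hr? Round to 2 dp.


Q = 0.68 * 4436 * 14.1 = 42532.37 BTU/hr

42532.37 BTU/hr


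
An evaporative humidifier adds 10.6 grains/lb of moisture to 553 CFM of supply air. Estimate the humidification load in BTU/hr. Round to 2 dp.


Q = 0.68 * 553 * 10.6 = 3986.02 BTU/hr

3986.02 BTU/hr


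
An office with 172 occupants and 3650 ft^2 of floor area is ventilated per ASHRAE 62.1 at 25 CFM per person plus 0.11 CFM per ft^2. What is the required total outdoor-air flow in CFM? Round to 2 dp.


Total = 172*25 + 3650*0.11 = 4701.50 CFM

4701.50 CFM


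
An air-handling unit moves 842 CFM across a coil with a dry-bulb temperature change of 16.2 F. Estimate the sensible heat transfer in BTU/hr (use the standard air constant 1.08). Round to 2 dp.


Q = 1.08 * 842 * 16.2 = 14731.63 BTU/hr

14731.63 BTU/hr


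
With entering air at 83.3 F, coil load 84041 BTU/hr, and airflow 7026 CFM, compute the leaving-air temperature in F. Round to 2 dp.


dT = 84041/(1.08*7026) = 11.0754
T_leave = 83.3 - 11.0754 = 72.22 F

72.22 F


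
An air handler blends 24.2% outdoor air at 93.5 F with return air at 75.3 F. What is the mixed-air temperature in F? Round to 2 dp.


T_mix = 75.3 + (24.2/100)*(93.5-75.3) = 79.70 F

79.70 F


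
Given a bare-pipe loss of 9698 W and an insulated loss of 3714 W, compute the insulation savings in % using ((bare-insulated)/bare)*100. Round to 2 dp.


Savings = ((9698-3714)/9698)*100 = 61.70 %

61.70 %


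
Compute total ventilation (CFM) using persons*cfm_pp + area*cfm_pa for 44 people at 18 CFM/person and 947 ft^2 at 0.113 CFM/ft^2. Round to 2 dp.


Total = 44*18 + 947*0.113 = 899.01 CFM

899.01 CFM


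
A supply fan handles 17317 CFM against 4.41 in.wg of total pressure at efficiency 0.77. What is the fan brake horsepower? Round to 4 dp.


BHP = 17317 * 4.41 / (6356 * 0.77) = 15.6040 hp

15.6040 hp


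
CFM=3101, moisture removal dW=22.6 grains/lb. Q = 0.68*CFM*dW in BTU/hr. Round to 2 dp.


Q = 0.68 * 3101 * 22.6 = 47656.17 BTU/hr

47656.17 BTU/hr


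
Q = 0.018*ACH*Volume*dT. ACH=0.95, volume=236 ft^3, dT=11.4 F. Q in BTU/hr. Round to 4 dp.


Q = 0.018 * 0.95 * 236 * 11.4 = 46.0058 BTU/hr

46.0058 BTU/hr


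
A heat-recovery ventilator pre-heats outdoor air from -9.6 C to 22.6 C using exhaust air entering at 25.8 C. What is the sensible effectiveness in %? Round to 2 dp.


eff = (22.6-(-9.6))/(25.8-(-9.6))*100 = 90.96 %

90.96 %


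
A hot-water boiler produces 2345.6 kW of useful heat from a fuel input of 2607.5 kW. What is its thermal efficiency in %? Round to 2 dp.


eta = (2345.6/2607.5)*100 = 89.96 %

89.96 %


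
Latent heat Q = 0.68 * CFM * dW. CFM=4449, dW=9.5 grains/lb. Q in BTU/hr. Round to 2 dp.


Q = 0.68 * 4449 * 9.5 = 28740.54 BTU/hr

28740.54 BTU/hr


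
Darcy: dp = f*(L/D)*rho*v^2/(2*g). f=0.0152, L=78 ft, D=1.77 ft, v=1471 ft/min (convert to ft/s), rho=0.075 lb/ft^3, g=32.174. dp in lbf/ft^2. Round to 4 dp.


v_fps = 1471/60 = 24.5167 ft/s
dp = 0.0152*(78/1.77)*0.075*24.5167^2/(2*32.174) = 0.4693 lbf/ft^2

0.4693 lbf/ft^2


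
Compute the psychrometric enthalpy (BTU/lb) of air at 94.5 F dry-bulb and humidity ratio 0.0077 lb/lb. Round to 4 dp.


h = 0.24*94.5 + 0.0077*(1061+0.444*94.5) = 31.1728 BTU/lb

31.1728 BTU/lb


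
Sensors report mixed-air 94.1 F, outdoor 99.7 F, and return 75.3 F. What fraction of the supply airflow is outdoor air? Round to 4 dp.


frac = (94.1 - 75.3) / (99.7 - 75.3) = 0.7705

0.7705


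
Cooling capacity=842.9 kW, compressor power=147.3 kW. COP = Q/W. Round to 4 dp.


COP = 842.9 / 147.3 = 5.7223

5.7223


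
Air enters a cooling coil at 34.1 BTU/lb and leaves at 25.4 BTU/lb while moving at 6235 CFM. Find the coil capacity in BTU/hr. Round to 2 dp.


Q = 4.5 * 6235 * (34.1 - 25.4) = 244100.25 BTU/hr

244100.25 BTU/hr


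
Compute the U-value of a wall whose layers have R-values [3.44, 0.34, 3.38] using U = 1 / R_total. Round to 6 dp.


R_total = 3.44 + 0.34 + 3.38 = 7.16
U = 1/7.16 = 0.139665

0.139665


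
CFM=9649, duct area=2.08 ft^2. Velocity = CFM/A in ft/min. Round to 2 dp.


V = 9649 / 2.08 = 4638.94 ft/min

4638.94 ft/min


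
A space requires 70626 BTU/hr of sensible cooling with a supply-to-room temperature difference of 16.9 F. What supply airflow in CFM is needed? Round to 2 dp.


CFM = 70626 / (1.08 * 16.9) = 3869.49

3869.49 CFM


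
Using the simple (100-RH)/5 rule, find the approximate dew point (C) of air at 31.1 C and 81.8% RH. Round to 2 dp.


Td = 31.1 - (100-81.8)/5 = 27.46 C

27.46 C


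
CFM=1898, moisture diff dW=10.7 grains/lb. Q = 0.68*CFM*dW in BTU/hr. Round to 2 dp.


Q = 0.68 * 1898 * 10.7 = 13809.85 BTU/hr

13809.85 BTU/hr


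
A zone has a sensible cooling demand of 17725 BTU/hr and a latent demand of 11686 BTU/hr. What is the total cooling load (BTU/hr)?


Qt = 17725 + 11686 = 29411 BTU/hr

29411 BTU/hr


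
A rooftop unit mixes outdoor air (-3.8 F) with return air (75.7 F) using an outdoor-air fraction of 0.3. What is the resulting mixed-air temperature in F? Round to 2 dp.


T_mix = 0.3*(-3.8) + 0.7*75.7 = 51.85 F

51.85 F


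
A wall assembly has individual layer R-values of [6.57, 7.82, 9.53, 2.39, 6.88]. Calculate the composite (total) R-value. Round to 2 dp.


R_total = 6.57 + 7.82 + 9.53 + 2.39 + 6.88 = 33.19

33.19


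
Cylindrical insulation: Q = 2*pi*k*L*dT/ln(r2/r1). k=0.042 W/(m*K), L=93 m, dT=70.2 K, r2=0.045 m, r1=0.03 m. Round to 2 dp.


Q = 2*pi*0.042*93*70.2/ln(0.045/0.03) = 4249.09 W

4249.09 W


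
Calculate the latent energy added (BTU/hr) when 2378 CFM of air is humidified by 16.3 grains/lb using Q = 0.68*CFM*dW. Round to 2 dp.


Q = 0.68 * 2378 * 16.3 = 26357.75 BTU/hr

26357.75 BTU/hr


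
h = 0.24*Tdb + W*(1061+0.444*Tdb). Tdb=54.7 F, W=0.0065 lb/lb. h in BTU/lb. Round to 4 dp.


h = 0.24*54.7 + 0.0065*(1061+0.444*54.7) = 20.1824 BTU/lb

20.1824 BTU/lb


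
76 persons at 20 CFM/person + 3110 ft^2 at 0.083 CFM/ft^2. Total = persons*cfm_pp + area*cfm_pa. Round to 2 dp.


Total = 76*20 + 3110*0.083 = 1778.13 CFM

1778.13 CFM


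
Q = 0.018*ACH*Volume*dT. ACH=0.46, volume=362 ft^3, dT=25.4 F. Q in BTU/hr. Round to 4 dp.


Q = 0.018 * 0.46 * 362 * 25.4 = 76.1329 BTU/hr

76.1329 BTU/hr


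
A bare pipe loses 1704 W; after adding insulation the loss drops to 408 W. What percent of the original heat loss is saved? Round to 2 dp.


Savings = ((1704-408)/1704)*100 = 76.06 %

76.06 %


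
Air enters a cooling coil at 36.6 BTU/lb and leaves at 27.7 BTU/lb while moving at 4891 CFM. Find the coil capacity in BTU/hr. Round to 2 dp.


Q = 4.5 * 4891 * (36.6 - 27.7) = 195884.55 BTU/hr

195884.55 BTU/hr


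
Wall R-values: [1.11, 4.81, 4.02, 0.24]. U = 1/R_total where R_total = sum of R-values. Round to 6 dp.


R_total = 1.11 + 4.81 + 4.02 + 0.24 = 10.18
U = 1/10.18 = 0.098232

0.098232


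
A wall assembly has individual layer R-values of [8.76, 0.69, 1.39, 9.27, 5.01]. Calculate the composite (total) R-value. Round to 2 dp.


R_total = 8.76 + 0.69 + 1.39 + 9.27 + 5.01 = 25.12

25.12


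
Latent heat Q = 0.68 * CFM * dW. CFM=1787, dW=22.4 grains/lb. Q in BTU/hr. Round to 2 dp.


Q = 0.68 * 1787 * 22.4 = 27219.58 BTU/hr

27219.58 BTU/hr


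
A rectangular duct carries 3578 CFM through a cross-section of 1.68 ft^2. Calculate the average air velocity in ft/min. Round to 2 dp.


V = 3578 / 1.68 = 2129.76 ft/min

2129.76 ft/min


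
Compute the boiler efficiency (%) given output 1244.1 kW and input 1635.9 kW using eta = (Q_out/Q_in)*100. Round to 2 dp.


eta = (1244.1/1635.9)*100 = 76.05 %

76.05 %


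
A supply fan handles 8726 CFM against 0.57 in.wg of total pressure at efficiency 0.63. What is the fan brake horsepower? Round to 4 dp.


BHP = 8726 * 0.57 / (6356 * 0.63) = 1.2421 hp

1.2421 hp


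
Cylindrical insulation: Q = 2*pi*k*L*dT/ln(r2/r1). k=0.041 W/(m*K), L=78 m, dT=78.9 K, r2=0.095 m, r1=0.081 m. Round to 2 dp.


Q = 2*pi*0.041*78*78.9/ln(0.095/0.081) = 9944.24 W

9944.24 W


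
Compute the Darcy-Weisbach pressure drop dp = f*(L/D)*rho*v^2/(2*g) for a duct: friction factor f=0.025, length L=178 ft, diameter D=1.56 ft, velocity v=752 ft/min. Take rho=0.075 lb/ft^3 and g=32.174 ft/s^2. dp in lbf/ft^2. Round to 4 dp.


v_fps = 752/60 = 12.5333 ft/s
dp = 0.025*(178/1.56)*0.075*12.5333^2/(2*32.174) = 0.5223 lbf/ft^2

0.5223 lbf/ft^2


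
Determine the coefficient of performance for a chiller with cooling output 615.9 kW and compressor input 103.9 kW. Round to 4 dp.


COP = 615.9 / 103.9 = 5.9278

5.9278


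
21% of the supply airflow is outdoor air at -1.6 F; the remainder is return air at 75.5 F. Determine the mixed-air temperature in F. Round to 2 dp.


T_mix = 0.21*(-1.6) + 0.79*75.5 = 59.31 F

59.31 F


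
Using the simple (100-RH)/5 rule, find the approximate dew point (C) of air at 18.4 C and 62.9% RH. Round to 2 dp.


Td = 18.4 - (100-62.9)/5 = 10.98 C

10.98 C


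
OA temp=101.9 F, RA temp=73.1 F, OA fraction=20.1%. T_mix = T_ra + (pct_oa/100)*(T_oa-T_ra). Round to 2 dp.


T_mix = 73.1 + (20.1/100)*(101.9-73.1) = 78.89 F

78.89 F


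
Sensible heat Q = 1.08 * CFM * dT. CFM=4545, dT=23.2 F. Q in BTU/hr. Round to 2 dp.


Q = 1.08 * 4545 * 23.2 = 113879.52 BTU/hr

113879.52 BTU/hr


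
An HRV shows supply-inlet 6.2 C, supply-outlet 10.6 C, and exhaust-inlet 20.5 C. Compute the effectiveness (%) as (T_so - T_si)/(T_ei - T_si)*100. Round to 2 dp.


eff = (10.6-6.2)/(20.5-6.2)*100 = 30.77 %

30.77 %


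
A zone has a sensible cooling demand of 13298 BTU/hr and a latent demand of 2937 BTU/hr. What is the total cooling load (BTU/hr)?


Qt = 13298 + 2937 = 16235 BTU/hr

16235 BTU/hr


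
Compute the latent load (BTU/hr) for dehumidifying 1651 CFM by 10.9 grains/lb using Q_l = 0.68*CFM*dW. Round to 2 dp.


Q = 0.68 * 1651 * 10.9 = 12237.21 BTU/hr

12237.21 BTU/hr


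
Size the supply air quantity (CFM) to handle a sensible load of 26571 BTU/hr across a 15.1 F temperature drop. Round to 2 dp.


CFM = 26571 / (1.08 * 15.1) = 1629.32

1629.32 CFM


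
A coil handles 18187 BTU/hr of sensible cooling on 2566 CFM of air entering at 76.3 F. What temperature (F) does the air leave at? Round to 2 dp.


dT = 18187/(1.08*2566) = 6.5627
T_leave = 76.3 - 6.5627 = 69.74 F

69.74 F


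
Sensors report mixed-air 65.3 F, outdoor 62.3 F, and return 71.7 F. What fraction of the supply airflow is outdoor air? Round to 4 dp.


frac = (65.3 - 71.7) / (62.3 - 71.7) = 0.6809

0.6809


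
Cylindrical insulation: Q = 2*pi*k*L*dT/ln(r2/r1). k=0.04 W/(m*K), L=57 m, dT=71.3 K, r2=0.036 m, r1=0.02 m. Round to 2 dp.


Q = 2*pi*0.04*57*71.3/ln(0.036/0.02) = 1737.74 W

1737.74 W


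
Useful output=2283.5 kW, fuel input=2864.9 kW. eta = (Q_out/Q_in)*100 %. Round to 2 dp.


eta = (2283.5/2864.9)*100 = 79.71 %

79.71 %


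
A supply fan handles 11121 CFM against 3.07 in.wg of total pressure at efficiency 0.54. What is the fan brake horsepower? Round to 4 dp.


BHP = 11121 * 3.07 / (6356 * 0.54) = 9.9473 hp

9.9473 hp


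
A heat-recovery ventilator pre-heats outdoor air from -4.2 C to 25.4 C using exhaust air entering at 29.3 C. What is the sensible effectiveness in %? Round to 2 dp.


eff = (25.4-(-4.2))/(29.3-(-4.2))*100 = 88.36 %

88.36 %


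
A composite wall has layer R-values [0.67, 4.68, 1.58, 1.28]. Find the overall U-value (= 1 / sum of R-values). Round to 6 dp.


R_total = 0.67 + 4.68 + 1.58 + 1.28 = 8.21
U = 1/8.21 = 0.121803

0.121803


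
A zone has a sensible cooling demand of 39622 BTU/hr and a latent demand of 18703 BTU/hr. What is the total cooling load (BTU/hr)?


Qt = 39622 + 18703 = 58325 BTU/hr

58325 BTU/hr


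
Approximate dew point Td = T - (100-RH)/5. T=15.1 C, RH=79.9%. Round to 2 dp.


Td = 15.1 - (100-79.9)/5 = 11.08 C

11.08 C


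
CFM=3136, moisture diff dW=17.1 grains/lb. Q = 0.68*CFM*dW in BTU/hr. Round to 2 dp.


Q = 0.68 * 3136 * 17.1 = 36465.41 BTU/hr

36465.41 BTU/hr


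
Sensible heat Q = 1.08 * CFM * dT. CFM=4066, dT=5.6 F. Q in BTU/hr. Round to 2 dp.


Q = 1.08 * 4066 * 5.6 = 24591.17 BTU/hr

24591.17 BTU/hr


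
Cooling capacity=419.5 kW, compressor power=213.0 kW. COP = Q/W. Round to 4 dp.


COP = 419.5 / 213.0 = 1.9695

1.9695


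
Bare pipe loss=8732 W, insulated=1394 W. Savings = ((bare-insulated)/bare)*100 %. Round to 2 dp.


Savings = ((8732-1394)/8732)*100 = 84.04 %

84.04 %


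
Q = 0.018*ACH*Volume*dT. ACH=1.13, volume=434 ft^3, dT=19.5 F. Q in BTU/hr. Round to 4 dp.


Q = 0.018 * 1.13 * 434 * 19.5 = 172.1374 BTU/hr

172.1374 BTU/hr


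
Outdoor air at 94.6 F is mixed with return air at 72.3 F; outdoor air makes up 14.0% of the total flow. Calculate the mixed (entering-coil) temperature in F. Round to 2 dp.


T_mix = 72.3 + (14.0/100)*(94.6-72.3) = 75.42 F

75.42 F


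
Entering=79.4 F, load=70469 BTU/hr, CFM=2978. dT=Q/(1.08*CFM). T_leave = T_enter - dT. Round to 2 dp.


dT = 70469/(1.08*2978) = 21.9104
T_leave = 79.4 - 21.9104 = 57.49 F

57.49 F


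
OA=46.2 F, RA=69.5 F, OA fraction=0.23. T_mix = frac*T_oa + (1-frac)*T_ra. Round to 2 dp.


T_mix = 0.23*46.2 + 0.77*69.5 = 64.14 F

64.14 F


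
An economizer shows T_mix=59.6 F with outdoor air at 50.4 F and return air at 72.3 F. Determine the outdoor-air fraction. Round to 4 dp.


frac = (59.6 - 72.3) / (50.4 - 72.3) = 0.5799

0.5799


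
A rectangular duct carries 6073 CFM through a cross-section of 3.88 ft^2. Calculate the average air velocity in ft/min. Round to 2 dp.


V = 6073 / 3.88 = 1565.21 ft/min

1565.21 ft/min


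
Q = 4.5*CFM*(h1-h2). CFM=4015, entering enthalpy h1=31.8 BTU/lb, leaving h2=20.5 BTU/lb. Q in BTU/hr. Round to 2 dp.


Q = 4.5 * 4015 * (31.8 - 20.5) = 204162.75 BTU/hr

204162.75 BTU/hr


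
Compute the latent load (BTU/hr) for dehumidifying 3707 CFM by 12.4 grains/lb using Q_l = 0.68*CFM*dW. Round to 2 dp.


Q = 0.68 * 3707 * 12.4 = 31257.42 BTU/hr

31257.42 BTU/hr


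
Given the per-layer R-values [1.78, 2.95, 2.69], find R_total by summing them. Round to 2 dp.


R_total = 1.78 + 2.95 + 2.69 = 7.42

7.42


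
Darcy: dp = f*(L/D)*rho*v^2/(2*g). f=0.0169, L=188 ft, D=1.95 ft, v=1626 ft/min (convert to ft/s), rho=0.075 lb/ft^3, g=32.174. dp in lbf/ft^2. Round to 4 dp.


v_fps = 1626/60 = 27.1 ft/s
dp = 0.0169*(188/1.95)*0.075*27.1^2/(2*32.174) = 1.3947 lbf/ft^2

1.3947 lbf/ft^2


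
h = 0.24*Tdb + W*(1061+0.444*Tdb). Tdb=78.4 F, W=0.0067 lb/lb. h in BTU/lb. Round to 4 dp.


h = 0.24*78.4 + 0.0067*(1061+0.444*78.4) = 26.1579 BTU/lb

26.1579 BTU/lb


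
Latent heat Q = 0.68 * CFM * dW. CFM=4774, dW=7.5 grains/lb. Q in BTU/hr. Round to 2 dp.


Q = 0.68 * 4774 * 7.5 = 24347.40 BTU/hr

24347.40 BTU/hr


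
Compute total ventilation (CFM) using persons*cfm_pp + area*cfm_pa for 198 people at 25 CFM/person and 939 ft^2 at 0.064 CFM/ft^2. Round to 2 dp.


Total = 198*25 + 939*0.064 = 5010.10 CFM

5010.10 CFM


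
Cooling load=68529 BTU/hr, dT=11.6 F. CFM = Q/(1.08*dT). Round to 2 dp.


CFM = 68529 / (1.08 * 11.6) = 5470.07

5470.07 CFM


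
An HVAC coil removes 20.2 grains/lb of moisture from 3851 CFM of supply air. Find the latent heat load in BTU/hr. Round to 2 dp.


Q = 0.68 * 3851 * 20.2 = 52897.34 BTU/hr

52897.34 BTU/hr


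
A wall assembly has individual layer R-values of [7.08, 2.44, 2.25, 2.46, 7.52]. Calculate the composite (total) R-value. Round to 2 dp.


R_total = 7.08 + 2.44 + 2.25 + 2.46 + 7.52 = 21.75

21.75


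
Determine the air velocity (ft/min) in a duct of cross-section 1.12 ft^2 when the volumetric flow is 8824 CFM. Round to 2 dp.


V = 8824 / 1.12 = 7878.57 ft/min

7878.57 ft/min


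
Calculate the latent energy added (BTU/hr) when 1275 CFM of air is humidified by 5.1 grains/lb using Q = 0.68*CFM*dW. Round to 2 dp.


Q = 0.68 * 1275 * 5.1 = 4421.70 BTU/hr

4421.70 BTU/hr


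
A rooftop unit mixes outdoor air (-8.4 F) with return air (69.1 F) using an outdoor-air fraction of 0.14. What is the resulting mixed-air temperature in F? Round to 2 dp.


T_mix = 0.14*(-8.4) + 0.86*69.1 = 58.25 F

58.25 F


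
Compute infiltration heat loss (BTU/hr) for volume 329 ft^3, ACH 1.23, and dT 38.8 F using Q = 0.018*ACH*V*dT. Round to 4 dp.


Q = 0.018 * 1.23 * 329 * 38.8 = 282.6215 BTU/hr

282.6215 BTU/hr


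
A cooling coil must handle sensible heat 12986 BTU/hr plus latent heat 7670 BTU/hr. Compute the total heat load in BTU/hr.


Qt = 12986 + 7670 = 20656 BTU/hr

20656 BTU/hr


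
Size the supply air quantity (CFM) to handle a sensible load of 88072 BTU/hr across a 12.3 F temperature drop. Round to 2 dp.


CFM = 88072 / (1.08 * 12.3) = 6629.93

6629.93 CFM


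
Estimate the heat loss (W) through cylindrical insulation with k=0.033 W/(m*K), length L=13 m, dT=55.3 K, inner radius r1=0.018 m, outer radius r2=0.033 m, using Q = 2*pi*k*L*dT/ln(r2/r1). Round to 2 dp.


Q = 2*pi*0.033*13*55.3/ln(0.033/0.018) = 245.92 W

245.92 W


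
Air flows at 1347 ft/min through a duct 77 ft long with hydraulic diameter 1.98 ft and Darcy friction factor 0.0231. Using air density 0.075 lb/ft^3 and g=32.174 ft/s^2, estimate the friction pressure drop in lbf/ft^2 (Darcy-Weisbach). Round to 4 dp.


v_fps = 1347/60 = 22.45 ft/s
dp = 0.0231*(77/1.98)*0.075*22.45^2/(2*32.174) = 0.5277 lbf/ft^2

0.5277 lbf/ft^2


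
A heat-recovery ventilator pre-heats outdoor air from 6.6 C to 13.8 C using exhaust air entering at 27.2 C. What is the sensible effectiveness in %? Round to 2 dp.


eff = (13.8-6.6)/(27.2-6.6)*100 = 34.95 %

34.95 %


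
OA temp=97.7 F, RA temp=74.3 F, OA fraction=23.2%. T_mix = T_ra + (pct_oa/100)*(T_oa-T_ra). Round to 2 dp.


T_mix = 74.3 + (23.2/100)*(97.7-74.3) = 79.73 F

79.73 F


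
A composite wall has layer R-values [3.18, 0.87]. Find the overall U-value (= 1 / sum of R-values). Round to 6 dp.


R_total = 3.18 + 0.87 = 4.05
U = 1/4.05 = 0.246914

0.246914


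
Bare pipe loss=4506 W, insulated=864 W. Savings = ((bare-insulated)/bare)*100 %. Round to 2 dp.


Savings = ((4506-864)/4506)*100 = 80.83 %

80.83 %


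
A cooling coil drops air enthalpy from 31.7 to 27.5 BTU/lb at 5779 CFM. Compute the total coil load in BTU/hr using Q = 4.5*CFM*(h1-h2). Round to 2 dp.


Q = 4.5 * 5779 * (31.7 - 27.5) = 109223.10 BTU/hr

109223.10 BTU/hr


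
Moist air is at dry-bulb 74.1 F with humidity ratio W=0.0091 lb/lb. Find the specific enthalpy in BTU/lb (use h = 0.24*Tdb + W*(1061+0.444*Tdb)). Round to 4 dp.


h = 0.24*74.1 + 0.0091*(1061+0.444*74.1) = 27.7385 BTU/lb

27.7385 BTU/lb


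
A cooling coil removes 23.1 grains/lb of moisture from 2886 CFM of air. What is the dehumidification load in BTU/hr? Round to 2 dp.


Q = 0.68 * 2886 * 23.1 = 45333.29 BTU/hr

45333.29 BTU/hr


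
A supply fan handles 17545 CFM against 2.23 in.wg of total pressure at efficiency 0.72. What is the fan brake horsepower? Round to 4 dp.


BHP = 17545 * 2.23 / (6356 * 0.72) = 8.5495 hp

8.5495 hp


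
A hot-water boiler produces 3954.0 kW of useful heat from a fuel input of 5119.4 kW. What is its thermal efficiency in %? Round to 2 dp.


eta = (3954.0/5119.4)*100 = 77.24 %

77.24 %


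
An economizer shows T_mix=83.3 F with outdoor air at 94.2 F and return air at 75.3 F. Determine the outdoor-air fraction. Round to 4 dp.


frac = (83.3 - 75.3) / (94.2 - 75.3) = 0.4233

0.4233


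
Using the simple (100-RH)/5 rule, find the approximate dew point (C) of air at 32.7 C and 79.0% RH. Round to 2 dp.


Td = 32.7 - (100-79.0)/5 = 28.50 C

28.50 C


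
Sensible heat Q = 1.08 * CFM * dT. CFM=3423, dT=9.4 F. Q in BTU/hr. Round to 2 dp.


Q = 1.08 * 3423 * 9.4 = 34750.30 BTU/hr

34750.30 BTU/hr


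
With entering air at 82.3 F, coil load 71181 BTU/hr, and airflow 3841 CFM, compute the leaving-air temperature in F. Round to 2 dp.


dT = 71181/(1.08*3841) = 17.1592
T_leave = 82.3 - 17.1592 = 65.14 F

65.14 F


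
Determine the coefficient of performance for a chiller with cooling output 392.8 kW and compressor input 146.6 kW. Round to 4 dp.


COP = 392.8 / 146.6 = 2.6794

2.6794


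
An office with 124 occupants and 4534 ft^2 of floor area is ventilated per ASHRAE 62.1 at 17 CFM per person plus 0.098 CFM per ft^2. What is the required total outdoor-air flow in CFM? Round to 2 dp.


Total = 124*17 + 4534*0.098 = 2552.33 CFM

2552.33 CFM


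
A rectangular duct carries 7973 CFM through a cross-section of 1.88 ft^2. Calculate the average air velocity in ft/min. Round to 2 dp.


V = 7973 / 1.88 = 4240.96 ft/min

4240.96 ft/min


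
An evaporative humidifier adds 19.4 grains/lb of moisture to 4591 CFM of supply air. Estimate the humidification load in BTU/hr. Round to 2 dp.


Q = 0.68 * 4591 * 19.4 = 60564.47 BTU/hr

60564.47 BTU/hr


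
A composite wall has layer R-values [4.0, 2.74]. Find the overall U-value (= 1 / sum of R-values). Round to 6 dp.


R_total = 4.0 + 2.74 = 6.74
U = 1/6.74 = 0.148368

0.148368


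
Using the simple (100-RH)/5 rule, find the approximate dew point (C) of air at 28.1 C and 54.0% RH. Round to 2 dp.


Td = 28.1 - (100-54.0)/5 = 18.90 C

18.90 C


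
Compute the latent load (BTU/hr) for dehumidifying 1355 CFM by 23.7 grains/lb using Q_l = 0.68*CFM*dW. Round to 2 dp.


Q = 0.68 * 1355 * 23.7 = 21837.18 BTU/hr

21837.18 BTU/hr


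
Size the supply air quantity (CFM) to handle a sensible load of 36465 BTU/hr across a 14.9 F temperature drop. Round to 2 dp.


CFM = 36465 / (1.08 * 14.9) = 2266.03

2266.03 CFM


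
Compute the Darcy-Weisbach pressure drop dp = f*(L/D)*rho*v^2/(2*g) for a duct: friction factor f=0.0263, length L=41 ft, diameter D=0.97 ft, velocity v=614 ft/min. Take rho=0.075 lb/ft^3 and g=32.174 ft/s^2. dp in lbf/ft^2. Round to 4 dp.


v_fps = 614/60 = 10.2333 ft/s
dp = 0.0263*(41/0.97)*0.075*10.2333^2/(2*32.174) = 0.1357 lbf/ft^2

0.1357 lbf/ft^2


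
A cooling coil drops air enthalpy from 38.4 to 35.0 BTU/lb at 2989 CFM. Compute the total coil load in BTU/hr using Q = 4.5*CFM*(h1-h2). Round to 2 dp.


Q = 4.5 * 2989 * (38.4 - 35.0) = 45731.70 BTU/hr

45731.70 BTU/hr


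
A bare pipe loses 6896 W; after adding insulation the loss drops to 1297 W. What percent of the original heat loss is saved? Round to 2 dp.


Savings = ((6896-1297)/6896)*100 = 81.19 %

81.19 %


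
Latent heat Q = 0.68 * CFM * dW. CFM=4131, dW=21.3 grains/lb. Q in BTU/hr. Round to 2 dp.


Q = 0.68 * 4131 * 21.3 = 59833.40 BTU/hr

59833.40 BTU/hr


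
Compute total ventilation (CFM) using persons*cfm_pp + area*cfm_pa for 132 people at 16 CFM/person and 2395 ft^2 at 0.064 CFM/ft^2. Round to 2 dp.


Total = 132*16 + 2395*0.064 = 2265.28 CFM

2265.28 CFM


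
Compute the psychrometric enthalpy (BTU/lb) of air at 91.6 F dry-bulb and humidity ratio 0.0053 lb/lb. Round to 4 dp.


h = 0.24*91.6 + 0.0053*(1061+0.444*91.6) = 27.8229 BTU/lb

27.8229 BTU/lb


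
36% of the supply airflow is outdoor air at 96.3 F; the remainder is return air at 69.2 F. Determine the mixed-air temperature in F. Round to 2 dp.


T_mix = 0.36*96.3 + 0.64*69.2 = 78.96 F

78.96 F


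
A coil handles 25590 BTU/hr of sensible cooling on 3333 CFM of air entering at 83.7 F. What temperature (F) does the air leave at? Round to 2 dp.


dT = 25590/(1.08*3333) = 7.1090
T_leave = 83.7 - 7.1090 = 76.59 F

76.59 F


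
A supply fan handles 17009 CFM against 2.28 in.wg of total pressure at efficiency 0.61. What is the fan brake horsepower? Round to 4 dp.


BHP = 17009 * 2.28 / (6356 * 0.61) = 10.0023 hp

10.0023 hp


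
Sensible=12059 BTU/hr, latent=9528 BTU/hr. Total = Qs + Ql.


Qt = 12059 + 9528 = 21587 BTU/hr

21587 BTU/hr


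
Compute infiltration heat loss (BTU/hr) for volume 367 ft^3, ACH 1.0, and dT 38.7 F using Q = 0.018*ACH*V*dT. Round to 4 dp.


Q = 0.018 * 1.0 * 367 * 38.7 = 255.6522 BTU/hr

255.6522 BTU/hr


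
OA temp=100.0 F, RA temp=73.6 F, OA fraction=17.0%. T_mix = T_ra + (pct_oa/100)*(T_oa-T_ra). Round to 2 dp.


T_mix = 73.6 + (17.0/100)*(100.0-73.6) = 78.09 F

78.09 F


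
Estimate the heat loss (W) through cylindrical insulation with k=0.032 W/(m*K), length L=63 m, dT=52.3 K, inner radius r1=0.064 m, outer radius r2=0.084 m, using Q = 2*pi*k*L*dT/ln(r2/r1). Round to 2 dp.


Q = 2*pi*0.032*63*52.3/ln(0.084/0.064) = 2436.18 W

2436.18 W


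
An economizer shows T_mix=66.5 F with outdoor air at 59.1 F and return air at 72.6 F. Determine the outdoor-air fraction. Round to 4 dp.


frac = (66.5 - 72.6) / (59.1 - 72.6) = 0.4519

0.4519


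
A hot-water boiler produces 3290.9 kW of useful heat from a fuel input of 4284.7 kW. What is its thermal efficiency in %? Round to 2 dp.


eta = (3290.9/4284.7)*100 = 76.81 %

76.81 %


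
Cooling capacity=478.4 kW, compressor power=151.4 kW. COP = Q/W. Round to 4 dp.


COP = 478.4 / 151.4 = 3.1598

3.1598


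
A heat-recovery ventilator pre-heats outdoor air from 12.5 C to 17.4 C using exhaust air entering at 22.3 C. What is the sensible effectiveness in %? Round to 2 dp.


eff = (17.4-12.5)/(22.3-12.5)*100 = 50.00 %

50.00 %


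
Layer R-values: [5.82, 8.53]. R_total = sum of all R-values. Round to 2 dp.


R_total = 5.82 + 8.53 = 14.35

14.35


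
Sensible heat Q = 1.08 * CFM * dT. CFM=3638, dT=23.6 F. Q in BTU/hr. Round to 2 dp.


Q = 1.08 * 3638 * 23.6 = 92725.34 BTU/hr

92725.34 BTU/hr


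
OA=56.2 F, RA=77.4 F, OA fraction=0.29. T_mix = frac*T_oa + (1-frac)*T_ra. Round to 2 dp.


T_mix = 0.29*56.2 + 0.71*77.4 = 71.25 F

71.25 F


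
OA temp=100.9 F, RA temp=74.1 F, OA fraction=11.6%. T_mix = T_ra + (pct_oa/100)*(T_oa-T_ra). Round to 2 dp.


T_mix = 74.1 + (11.6/100)*(100.9-74.1) = 77.21 F

77.21 F


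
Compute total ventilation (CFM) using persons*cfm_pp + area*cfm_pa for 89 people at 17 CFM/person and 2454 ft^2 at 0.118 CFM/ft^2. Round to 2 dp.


Total = 89*17 + 2454*0.118 = 1802.57 CFM

1802.57 CFM


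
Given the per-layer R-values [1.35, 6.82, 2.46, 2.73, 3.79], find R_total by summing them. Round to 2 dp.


R_total = 1.35 + 6.82 + 2.46 + 2.73 + 3.79 = 17.15

17.15


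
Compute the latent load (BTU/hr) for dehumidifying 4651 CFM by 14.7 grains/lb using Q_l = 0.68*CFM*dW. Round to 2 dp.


Q = 0.68 * 4651 * 14.7 = 46491.40 BTU/hr

46491.40 BTU/hr


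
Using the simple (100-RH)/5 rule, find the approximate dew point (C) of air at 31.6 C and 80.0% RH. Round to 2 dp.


Td = 31.6 - (100-80.0)/5 = 27.60 C

27.60 C


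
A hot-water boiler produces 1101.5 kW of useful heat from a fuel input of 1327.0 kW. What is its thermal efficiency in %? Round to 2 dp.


eta = (1101.5/1327.0)*100 = 83.01 %

83.01 %


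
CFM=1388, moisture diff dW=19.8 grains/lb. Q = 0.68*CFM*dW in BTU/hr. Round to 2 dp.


Q = 0.68 * 1388 * 19.8 = 18688.03 BTU/hr

18688.03 BTU/hr


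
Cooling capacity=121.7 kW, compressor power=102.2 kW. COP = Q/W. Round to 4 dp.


COP = 121.7 / 102.2 = 1.1908

1.1908


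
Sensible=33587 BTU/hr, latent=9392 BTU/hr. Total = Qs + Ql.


Qt = 33587 + 9392 = 42979 BTU/hr

42979 BTU/hr


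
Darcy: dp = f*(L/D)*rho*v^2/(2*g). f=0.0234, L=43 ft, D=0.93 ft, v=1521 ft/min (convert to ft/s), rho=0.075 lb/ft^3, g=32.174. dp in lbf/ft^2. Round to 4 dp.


v_fps = 1521/60 = 25.35 ft/s
dp = 0.0234*(43/0.93)*0.075*25.35^2/(2*32.174) = 0.8104 lbf/ft^2

0.8104 lbf/ft^2


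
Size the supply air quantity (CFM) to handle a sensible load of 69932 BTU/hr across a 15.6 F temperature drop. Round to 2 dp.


CFM = 69932 / (1.08 * 15.6) = 4150.76

4150.76 CFM


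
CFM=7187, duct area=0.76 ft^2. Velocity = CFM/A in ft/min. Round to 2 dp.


V = 7187 / 0.76 = 9456.58 ft/min

9456.58 ft/min


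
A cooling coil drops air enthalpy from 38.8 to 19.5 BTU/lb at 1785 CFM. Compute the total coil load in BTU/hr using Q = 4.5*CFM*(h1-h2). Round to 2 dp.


Q = 4.5 * 1785 * (38.8 - 19.5) = 155027.25 BTU/hr

155027.25 BTU/hr


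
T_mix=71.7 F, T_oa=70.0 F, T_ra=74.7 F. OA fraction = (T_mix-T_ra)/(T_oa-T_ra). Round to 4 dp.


frac = (71.7 - 74.7) / (70.0 - 74.7) = 0.6383

0.6383


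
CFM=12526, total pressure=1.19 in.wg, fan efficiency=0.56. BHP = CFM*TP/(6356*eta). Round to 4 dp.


BHP = 12526 * 1.19 / (6356 * 0.56) = 4.1878 hp

4.1878 hp


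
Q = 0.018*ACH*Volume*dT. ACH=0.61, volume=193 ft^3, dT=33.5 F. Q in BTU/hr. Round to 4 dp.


Q = 0.018 * 0.61 * 193 * 33.5 = 70.9912 BTU/hr

70.9912 BTU/hr


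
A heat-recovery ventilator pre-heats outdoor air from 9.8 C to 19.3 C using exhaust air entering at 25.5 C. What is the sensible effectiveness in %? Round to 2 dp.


eff = (19.3-9.8)/(25.5-9.8)*100 = 60.51 %

60.51 %


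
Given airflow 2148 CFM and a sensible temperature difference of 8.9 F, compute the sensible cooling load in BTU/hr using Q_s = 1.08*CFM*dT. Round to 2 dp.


Q = 1.08 * 2148 * 8.9 = 20646.58 BTU/hr

20646.58 BTU/hr


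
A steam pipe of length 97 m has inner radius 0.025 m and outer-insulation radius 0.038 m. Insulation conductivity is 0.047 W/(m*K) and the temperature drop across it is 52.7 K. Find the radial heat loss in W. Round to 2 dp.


Q = 2*pi*0.047*97*52.7/ln(0.038/0.025) = 3605.34 W

3605.34 W


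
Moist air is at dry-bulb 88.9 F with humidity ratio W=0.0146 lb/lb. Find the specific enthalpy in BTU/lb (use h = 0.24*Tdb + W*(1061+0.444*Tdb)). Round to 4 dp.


h = 0.24*88.9 + 0.0146*(1061+0.444*88.9) = 37.4029 BTU/lb

37.4029 BTU/lb


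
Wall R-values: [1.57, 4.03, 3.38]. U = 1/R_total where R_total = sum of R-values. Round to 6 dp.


R_total = 1.57 + 4.03 + 3.38 = 8.98
U = 1/8.98 = 0.111359

0.111359
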